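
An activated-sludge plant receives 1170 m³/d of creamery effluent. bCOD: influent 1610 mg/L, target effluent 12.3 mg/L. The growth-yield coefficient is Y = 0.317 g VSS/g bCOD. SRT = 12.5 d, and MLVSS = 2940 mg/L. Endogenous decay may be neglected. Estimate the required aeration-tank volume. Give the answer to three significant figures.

With k_d = 0 the design equation reduces to V = Y Q (S₀−S) θ_c / X = 0.317 × 1170 × (1610 − 12.3) × 12.5 / 2940 = 2519 m³.

V ≈ 2520 m³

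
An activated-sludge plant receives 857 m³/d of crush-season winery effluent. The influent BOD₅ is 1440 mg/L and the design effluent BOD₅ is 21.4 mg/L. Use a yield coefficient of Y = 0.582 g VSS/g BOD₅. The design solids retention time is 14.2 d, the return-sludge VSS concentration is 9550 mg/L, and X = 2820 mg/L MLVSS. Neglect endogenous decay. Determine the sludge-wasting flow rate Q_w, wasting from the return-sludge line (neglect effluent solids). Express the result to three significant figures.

Q_w ≈ 74.1 m³/d

V·X = Y·Q·ΔS·θ_c gives V = 0.582 × 857 × (1440 − 21.4) × 14.2 / 2820 = 3563 m³.
Q_w = (V·X)/(θ_c X_r) = 3563 × 2820 / (14.2 × 9550) = 74.09 m³/d.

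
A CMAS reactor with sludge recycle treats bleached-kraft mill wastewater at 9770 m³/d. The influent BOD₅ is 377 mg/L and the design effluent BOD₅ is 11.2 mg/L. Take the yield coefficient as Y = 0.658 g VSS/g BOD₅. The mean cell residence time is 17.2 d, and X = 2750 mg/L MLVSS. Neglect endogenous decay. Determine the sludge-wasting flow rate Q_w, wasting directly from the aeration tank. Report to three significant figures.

V·X = Y·Q·ΔS·θ_c gives V = 0.658 × 9770 × (377 − 11.2) × 17.2 / 2750 = 14708 m³.
For wasting at MLVSS concentration, Q_w = V/θ_c = 14708/17.2 = 855.1 m³/d.

Q_w ≈ 855 m³/d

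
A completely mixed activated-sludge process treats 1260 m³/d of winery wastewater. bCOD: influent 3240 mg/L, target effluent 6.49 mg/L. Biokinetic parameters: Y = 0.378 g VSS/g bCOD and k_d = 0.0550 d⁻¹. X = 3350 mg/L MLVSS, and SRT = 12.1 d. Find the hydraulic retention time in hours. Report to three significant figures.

Rearranging the biomass balance for a CMAS with decay, V = Y·Q·ΔS·θ_c / [X·(1+k_d θ_c)] = 0.378 × 1260 × (3240 − 6.49) × 12.1 / [3350 × (1 + 0.0550 × 12.1)] = 1.86×10^7 / 5579 = 3340 m³.
HRT = V/Q = 3340 m³ / 1260 m³·d⁻¹ = 2.651 d × 24 = 63.62 h.

τ ≈ 63.6 h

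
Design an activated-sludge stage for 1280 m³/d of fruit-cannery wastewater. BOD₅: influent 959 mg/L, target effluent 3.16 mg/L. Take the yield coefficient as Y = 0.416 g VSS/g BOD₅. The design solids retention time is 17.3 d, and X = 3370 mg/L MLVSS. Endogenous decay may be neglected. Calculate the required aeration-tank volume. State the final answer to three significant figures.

V ≈ 2610 m³

Biomass mass balance (decay neglected): V·X = Y·Q·(S₀ − S)·θ_c, so V = 0.416 × 1280 × (959 − 3.16) × 17.3 / 3370 = 2613 m³.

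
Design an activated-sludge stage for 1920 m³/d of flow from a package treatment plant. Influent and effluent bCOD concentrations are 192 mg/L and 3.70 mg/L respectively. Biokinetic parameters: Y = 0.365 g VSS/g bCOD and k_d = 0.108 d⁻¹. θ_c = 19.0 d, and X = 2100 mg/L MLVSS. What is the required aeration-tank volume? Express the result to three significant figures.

V ≈ 391 m³

Rearranging the biomass balance for a CMAS with decay, V = Y·Q·ΔS·θ_c / [X·(1+k_d θ_c)] = 0.365 × 1920 × (192 − 3.70) × 19.0 / [2100 × (1 + 0.108 × 19.0)] = 2.51×10^6 / 6409 = 391.2 m³.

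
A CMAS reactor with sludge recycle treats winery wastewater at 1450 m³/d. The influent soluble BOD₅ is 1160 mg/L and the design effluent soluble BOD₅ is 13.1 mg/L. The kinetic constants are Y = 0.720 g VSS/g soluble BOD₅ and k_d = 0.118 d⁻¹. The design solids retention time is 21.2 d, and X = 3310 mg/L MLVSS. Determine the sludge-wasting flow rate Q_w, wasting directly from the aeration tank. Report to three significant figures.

From the SRT design equation V = Y Q (S₀−S) θ_c / [X (1 + k_d θ_c)] = 0.720 × 1450 × (1160 − 13.1) × 21.2 / [3310 × (1 + 0.118 × 21.2)] = 2.54×10^7 / 11590 = 2190 m³.
With mixed-liquor wasting, θ_c = V/Q_w, so Q_w = V/θ_c = 2190/21.2 = 103.3 m³/d.

Q_w ≈ 103 m³/d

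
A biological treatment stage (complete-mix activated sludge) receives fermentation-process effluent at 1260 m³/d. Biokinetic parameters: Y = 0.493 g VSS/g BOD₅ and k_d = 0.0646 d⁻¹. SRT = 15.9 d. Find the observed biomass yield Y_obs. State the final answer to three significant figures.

Y_obs ≈ 0.243 g VSS/g BOD₅

Y_obs = Y / (1 + k_d θ_c) = 0.493 / (1 + 0.0646 × 15.9) = 0.493 / 2.027 = 0.2432.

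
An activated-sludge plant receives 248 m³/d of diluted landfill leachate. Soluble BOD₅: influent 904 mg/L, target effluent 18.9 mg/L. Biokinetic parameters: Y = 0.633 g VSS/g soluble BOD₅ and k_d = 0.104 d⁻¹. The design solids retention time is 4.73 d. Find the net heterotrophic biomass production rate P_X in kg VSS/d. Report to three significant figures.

P_X ≈ 93.1 kg VSS/d

Observed yield with endogenous decay: Y_obs = Y / (1 + k_d·θ_c) = 0.633 / (1 + 0.104 × 4.73) = 0.633 / 1.492 = 0.4243 g VSS/g soluble BOD₅.
Mass of soluble BOD₅ removed per day: Q(S₀ − S) = 248 × 885.1 g/m³ = 219.5 kg/d.
Biomass produced: P_X = Y_obs·Q·ΔS = 0.4243 × 219.5 ≈ 93.13 kg VSS/d.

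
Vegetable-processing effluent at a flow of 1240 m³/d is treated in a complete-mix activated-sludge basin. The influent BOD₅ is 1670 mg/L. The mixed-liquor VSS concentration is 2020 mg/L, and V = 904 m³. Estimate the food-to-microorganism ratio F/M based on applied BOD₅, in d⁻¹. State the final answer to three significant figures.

Food-to-microorganism ratio F/M = Q S₀ / (V X) = 1240 × 1670 / (904.0 × 2020) = 1.134 d⁻¹.

F/M ≈ 1.13 d⁻¹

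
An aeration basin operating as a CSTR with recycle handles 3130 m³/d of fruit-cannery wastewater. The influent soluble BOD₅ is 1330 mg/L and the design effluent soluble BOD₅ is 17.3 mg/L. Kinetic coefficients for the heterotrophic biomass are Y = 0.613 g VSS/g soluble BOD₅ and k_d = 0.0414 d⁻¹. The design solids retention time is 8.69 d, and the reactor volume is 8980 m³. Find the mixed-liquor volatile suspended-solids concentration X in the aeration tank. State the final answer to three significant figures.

Solving the biomass balance for X: X = Y Q (S₀−S) θ_c / [V (1+k_d θ_c)] = 0.613 × 3130 × (1330 − 17.3) × 8.69 / [8980 × (1 + 0.0414 × 8.69)] = 1792 mg/L.

X ≈ 1790 mg/L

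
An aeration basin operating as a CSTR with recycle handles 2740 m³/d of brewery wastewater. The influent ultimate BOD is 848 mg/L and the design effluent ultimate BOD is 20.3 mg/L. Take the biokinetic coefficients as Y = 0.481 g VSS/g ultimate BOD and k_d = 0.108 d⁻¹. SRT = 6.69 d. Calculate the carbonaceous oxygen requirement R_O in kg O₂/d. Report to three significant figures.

Correct the yield for decay: Y_obs = Y/(1 + k_d θ_c) = 0.481 / (1 + 0.108 × 6.69) = 0.481 / 1.723 = 0.2792.
Q·(S₀ − S) = 2740 × (848 − 20.3) × 10⁻³ = 2268 kg/d removed.
Biomass synthesised: P_X = Y_obs × 2268 = 633.3 kg VSS/d.
R_O = Q·(S₀ − S) − 1.42·P_X = 2268 − 1.42 × 633.3 = 1369 kg O₂/d.

R_O ≈ 1370 kg O₂/d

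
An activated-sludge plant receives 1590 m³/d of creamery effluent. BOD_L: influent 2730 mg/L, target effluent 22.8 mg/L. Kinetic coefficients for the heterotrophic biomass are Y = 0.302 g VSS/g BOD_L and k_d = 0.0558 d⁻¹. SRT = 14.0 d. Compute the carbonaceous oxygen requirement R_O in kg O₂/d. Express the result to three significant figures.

The observed yield is Y_obs = Y/(1 + k_d·θ_c) = 0.302 / (1 + 0.0558 × 14.0) = 0.302 / 1.781 = 0.1695 g VSS per g BOD_L removed.
Mass of BOD_L removed per day: Q(S₀ − S) = 1590 × 2707 g/m³ = 4304 kg/d.
P_X = Y_obs·Q·(S₀ − S) = 0.1695 × 4304 = 729.8 kg VSS/d.
R_O = Q·ΔS − 1.42 P_X = 4304 − 1036 = 3268 kg O₂/d.

R_O ≈ 3270 kg O₂/d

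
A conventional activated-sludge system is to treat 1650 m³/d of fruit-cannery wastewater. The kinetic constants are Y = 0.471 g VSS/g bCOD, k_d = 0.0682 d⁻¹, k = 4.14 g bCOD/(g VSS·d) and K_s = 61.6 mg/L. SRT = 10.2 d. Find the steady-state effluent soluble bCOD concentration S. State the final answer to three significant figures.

From the Monod/SRT balance for a CMAS, S = K_s·(1+k_d θ_c)/[θ_c·(Y k − k_d) − 1] = 61.6 × (1 + 0.0682 × 10.2) / [10.2 × (0.471 × 4.14 − 0.0682) − 1] = 104.5 / 18.19 = 5.741 mg/L.

S ≈ 5.74 mg/L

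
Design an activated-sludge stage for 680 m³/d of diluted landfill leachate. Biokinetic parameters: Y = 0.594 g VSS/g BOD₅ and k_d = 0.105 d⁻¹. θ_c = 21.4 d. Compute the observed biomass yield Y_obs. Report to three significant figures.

Correct the yield for decay: Y_obs = Y/(1 + k_d θ_c) = 0.594 / (1 + 0.105 × 21.4) = 0.594 / 3.247 = 0.1829.

Y_obs ≈ 0.183 g VSS/g BOD₅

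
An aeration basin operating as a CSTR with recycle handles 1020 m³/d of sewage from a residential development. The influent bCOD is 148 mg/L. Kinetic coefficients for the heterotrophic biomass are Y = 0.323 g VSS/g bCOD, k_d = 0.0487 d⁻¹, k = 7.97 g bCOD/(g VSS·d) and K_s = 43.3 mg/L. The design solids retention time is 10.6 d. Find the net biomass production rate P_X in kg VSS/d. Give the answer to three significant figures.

P_X ≈ 31.6 kg VSS/d

From the Monod/SRT balance for a CMAS, S = K_s·(1+k_d θ_c)/[θ_c·(Y k − k_d) − 1] = 43.3 × (1 + 0.0487 × 10.6) / [10.6 × (0.323 × 7.97 − 0.0487) − 1] = 65.65 / 25.77 = 2.547 mg/L.
Observed yield with endogenous decay: Y_obs = Y / (1 + k_d·θ_c) = 0.323 / (1 + 0.0487 × 10.6) = 0.323 / 1.516 = 0.2130 g VSS/g bCOD.
Substrate removed = Q·(S₀ − S) = 1020 m³/d × (148 − 2.55) g/m³ = 1.48×10^5 g/d = 148.4 kg/d.
P_X = Y_obs · Q(S₀ − S) = 0.2130 × 148.4 = 31.60 kg VSS/d.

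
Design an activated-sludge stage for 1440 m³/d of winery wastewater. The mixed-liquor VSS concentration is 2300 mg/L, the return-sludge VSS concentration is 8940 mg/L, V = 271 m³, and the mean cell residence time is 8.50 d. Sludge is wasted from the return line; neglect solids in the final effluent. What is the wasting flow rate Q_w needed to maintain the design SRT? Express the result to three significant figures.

Q_w ≈ 8.20 m³/d

θ_c = V·X/(Q_w·X_r) when wasting from the recycle, so Q_w = V·X/(θ_c·X_r) = 271.0 × 2300 / (8.50 × 8940) = 8.202 m³/d.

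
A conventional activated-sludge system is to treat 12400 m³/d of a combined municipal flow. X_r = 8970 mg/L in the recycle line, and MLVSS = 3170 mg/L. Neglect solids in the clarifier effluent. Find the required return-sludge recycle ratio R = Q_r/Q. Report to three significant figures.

Mass balance around the secondary clarifier (neglecting effluent solids): R = X / (X_r − X) = 3170 / (8970 − 3170) = 0.5466.

R ≈ 0.547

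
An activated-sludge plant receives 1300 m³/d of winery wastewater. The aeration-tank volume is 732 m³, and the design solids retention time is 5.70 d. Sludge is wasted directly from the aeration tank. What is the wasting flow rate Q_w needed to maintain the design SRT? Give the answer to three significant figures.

Q_w ≈ 128 m³/d

For wasting at MLVSS concentration, Q_w = V/θ_c = 732.0/5.70 = 128.4 m³/d.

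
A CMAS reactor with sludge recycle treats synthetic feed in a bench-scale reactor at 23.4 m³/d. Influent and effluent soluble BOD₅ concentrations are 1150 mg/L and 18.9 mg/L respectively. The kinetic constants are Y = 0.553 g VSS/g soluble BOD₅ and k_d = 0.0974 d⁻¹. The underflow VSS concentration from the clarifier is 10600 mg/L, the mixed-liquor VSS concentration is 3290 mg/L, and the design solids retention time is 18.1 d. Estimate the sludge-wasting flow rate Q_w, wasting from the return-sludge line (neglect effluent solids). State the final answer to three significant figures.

From the SRT design equation V = Y Q (S₀−S) θ_c / [X (1 + k_d θ_c)] = 0.553 × 23.4 × (1150 − 18.9) × 18.1 / [3290 × (1 + 0.0974 × 18.1)] = 2.65×10^5 / 9090 = 29.14 m³.
θ_c = V·X/(Q_w·X_r) when wasting from the recycle, so Q_w = V·X/(θ_c·X_r) = 29.14 × 3290 / (18.1 × 10600) = 0.4998 m³/d.

Q_w ≈ 0.500 m³/d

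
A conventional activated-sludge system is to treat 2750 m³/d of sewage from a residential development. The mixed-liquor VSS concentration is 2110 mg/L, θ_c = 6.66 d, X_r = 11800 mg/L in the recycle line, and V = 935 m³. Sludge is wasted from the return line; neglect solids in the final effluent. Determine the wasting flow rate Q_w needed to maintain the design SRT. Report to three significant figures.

Q_w = (V·X)/(θ_c X_r) = 935.0 × 2110 / (6.66 × 11800) = 25.10 m³/d.

Q_w ≈ 25.1 m³/d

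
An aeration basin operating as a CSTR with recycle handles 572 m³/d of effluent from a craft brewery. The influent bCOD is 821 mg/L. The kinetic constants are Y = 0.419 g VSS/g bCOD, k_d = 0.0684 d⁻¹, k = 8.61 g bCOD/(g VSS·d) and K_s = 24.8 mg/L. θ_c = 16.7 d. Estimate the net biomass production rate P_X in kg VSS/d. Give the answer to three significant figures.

P_X ≈ 91.7 kg VSS/d

For a completely mixed reactor with recycle the Lawrence–McCarty relation gives S = K_s·(1 + k_d·θ_c) / [θ_c·(Y·k − k_d) − 1] = 24.8 × (1 + 0.0684 × 16.7) / [16.7 × (0.419 × 8.61 − 0.0684) − 1] = 53.13 / 58.10 = 0.9144 mg/L.
The observed yield is Y_obs = Y/(1 + k_d·θ_c) = 0.419 / (1 + 0.0684 × 16.7) = 0.419 / 2.142 = 0.1956 g VSS per g bCOD removed.
Q·(S₀ − S) = 572 × (821 − 0.914) × 10⁻³ = 469.1 kg/d removed.
P_X = Y_obs · Q(S₀ − S) = 0.1956 × 469.1 = 91.75 kg VSS/d.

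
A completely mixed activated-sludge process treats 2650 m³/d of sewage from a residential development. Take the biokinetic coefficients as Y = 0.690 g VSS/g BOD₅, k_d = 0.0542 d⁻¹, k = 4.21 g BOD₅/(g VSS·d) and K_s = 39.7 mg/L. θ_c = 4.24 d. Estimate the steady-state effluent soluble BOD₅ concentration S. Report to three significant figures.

S ≈ 4.40 mg/L

Effluent substrate depends only on kinetics and SRT: S = K_s(1 + k_d θ_c) / [θ_c(Yk − k_d) − 1] = 39.7 × (1 + 0.0542 × 4.24) / [4.24 × (0.690 × 4.21 − 0.0542) − 1] = 48.82 / 11.09 = 4.404 mg/L.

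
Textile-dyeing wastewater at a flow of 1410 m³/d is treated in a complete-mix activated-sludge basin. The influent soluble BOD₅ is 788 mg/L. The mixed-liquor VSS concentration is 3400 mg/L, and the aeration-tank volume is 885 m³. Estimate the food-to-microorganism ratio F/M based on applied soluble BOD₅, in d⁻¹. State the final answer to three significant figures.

Food-to-microorganism ratio F/M = Q S₀ / (V X) = 1410 × 788 / (885.0 × 3400) = 0.3693 d⁻¹.

F/M ≈ 0.369 d⁻¹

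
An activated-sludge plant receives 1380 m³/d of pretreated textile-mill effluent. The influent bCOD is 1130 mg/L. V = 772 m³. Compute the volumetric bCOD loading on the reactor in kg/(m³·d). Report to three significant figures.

Volumetric loading L_v = Q·S₀ / V = 1380 × 1130 g/m³ / 772.0 m³ = 2020 g/(m³·d) = 2.020 kg bCOD/(m³·d).

L_v ≈ 2.02 kg bCOD/(m³·d)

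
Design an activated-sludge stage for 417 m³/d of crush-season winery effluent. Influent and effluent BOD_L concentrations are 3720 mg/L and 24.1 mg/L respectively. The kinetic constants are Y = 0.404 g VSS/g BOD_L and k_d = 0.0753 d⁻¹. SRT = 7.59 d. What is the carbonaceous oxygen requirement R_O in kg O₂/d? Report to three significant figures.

Correct the yield for decay: Y_obs = Y/(1 + k_d θ_c) = 0.404 / (1 + 0.0753 × 7.59) = 0.404 / 1.572 = 0.2571.
Mass of BOD_L removed per day: Q(S₀ − S) = 417 × 3696 g/m³ = 1541 kg/d.
Biomass synthesised: P_X = Y_obs × 1541 = 396.2 kg VSS/d.
R_O = Q·(S₀ − S) − 1.42·P_X = 1541 − 1.42 × 396.2 = 978.6 kg O₂/d.

R_O ≈ 979 kg O₂/d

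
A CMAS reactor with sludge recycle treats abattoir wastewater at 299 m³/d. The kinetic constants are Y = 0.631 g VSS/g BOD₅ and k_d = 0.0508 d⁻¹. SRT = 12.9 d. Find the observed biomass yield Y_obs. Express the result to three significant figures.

Correct the yield for decay: Y_obs = Y/(1 + k_d θ_c) = 0.631 / (1 + 0.0508 × 12.9) = 0.631 / 1.655 = 0.3812.

Y_obs ≈ 0.381 g VSS/g BOD₅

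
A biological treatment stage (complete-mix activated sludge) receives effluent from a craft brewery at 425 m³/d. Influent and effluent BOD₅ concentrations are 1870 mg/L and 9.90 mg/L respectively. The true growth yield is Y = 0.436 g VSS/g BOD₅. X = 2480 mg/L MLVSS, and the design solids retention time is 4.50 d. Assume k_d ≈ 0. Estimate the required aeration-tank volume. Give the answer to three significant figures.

With k_d = 0 the design equation reduces to V = Y Q (S₀−S) θ_c / X = 0.436 × 425 × (1870 − 9.90) × 4.50 / 2480 = 625.4 m³.

V ≈ 625 m³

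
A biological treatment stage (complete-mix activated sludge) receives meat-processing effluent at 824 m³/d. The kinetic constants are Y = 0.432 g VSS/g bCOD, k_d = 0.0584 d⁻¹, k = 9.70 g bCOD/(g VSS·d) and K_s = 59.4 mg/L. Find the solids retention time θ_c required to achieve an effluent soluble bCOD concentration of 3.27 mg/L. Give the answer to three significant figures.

θ_c ≈ 6.24 d

At the target effluent, Y k S/(K_s+S) = 0.432×9.70×3.27/62.67 = 0.2186 d⁻¹.
Then 1/θ_c = μ − k_d = 0.2186 − 0.0584 = 0.1602 d⁻¹, giving θ_c = 6.240 d.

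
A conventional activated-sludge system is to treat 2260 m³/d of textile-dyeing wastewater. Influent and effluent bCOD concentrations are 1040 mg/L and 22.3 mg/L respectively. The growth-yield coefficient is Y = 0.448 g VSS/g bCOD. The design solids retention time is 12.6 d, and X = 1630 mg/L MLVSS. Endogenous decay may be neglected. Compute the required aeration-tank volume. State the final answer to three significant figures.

With k_d = 0 the design equation reduces to V = Y Q (S₀−S) θ_c / X = 0.448 × 2260 × (1040 − 22.3) × 12.6 / 1630 = 7965 m³.

V ≈ 7970 m³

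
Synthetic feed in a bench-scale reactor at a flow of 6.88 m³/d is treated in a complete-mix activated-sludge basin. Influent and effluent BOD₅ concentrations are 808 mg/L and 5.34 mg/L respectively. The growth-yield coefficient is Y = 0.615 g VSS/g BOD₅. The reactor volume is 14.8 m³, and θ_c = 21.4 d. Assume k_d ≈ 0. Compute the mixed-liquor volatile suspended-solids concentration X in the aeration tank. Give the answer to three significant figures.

From V·X = Y·Q·(S₀ − S)·θ_c (decay neglected): X = 0.615 × 6.88 × (808 − 5.34) × 21.4 / 14.8 = 4911 mg/L.

X ≈ 4910 mg/L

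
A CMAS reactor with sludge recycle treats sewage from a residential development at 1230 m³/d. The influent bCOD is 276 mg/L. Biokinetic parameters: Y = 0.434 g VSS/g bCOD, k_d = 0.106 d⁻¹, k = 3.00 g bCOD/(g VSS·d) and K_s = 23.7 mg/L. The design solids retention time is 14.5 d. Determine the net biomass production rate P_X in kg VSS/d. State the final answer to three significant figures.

P_X ≈ 57.3 kg VSS/d

Effluent substrate depends only on kinetics and SRT: S = K_s(1 + k_d θ_c) / [θ_c(Yk − k_d) − 1] = 23.7 × (1 + 0.106 × 14.5) / [14.5 × (0.434 × 3.00 − 0.106) − 1] = 60.13 / 16.34 = 3.679 mg/L.
Y_obs = Y / (1 + k_d θ_c) = 0.434 / (1 + 0.106 × 14.5) = 0.434 / 2.537 = 0.1711.
Substrate removed = Q·(S₀ − S) = 1230 m³/d × (276 − 3.68) g/m³ = 3.35×10^5 g/d = 335.0 kg/d.
P_X = Y_obs · Q(S₀ − S) = 0.1711 × 335.0 = 57.30 kg VSS/d.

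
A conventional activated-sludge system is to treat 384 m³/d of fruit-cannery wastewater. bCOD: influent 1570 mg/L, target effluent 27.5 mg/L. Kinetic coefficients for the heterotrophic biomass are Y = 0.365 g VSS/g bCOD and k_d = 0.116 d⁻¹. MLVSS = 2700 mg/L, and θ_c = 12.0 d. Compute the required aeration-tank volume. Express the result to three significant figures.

Rearranging the biomass balance for a CMAS with decay, V = Y·Q·ΔS·θ_c / [X·(1+k_d θ_c)] = 0.365 × 384 × (1570 − 27.5) × 12.0 / [2700 × (1 + 0.116 × 12.0)] = 2.59×10^6 / 6458 = 401.7 m³.

V ≈ 402 m³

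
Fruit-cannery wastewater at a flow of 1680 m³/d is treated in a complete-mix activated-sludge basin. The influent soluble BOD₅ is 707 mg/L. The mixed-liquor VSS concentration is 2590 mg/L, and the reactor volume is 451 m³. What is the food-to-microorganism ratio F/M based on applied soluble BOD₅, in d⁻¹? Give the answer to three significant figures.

F/M = Q·S₀ / (V·X) = 1680 × 707 / (451.0 × 2590) = 1.017 g soluble BOD₅·(g VSS·d)⁻¹.

F/M ≈ 1.02 d⁻¹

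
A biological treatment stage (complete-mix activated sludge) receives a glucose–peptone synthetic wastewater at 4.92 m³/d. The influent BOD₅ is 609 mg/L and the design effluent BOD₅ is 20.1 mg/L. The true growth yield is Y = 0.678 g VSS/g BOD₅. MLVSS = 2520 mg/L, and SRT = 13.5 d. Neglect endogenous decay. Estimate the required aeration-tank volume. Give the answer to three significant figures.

Biomass mass balance (decay neglected): V·X = Y·Q·(S₀ − S)·θ_c, so V = 0.678 × 4.92 × (609 − 20.1) × 13.5 / 2520 = 10.52 m³.

V ≈ 10.5 m³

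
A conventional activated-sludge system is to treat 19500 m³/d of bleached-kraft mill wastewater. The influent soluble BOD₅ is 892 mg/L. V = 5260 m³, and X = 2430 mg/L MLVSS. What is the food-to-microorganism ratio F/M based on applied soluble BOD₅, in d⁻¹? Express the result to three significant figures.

F/M = applied load / biomass = Q·S₀/(V·X) = 19500 × 892 / (5260 × 2430) = 1.361 d⁻¹.

F/M ≈ 1.36 d⁻¹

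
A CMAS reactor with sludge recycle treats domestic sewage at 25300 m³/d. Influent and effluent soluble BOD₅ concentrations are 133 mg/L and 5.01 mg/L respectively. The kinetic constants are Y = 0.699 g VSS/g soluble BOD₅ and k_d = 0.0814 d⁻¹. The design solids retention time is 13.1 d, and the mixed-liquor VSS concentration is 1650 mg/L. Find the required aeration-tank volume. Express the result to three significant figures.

Steady-state biomass mass balance: V·X·(1 + k_d·θ_c) = Y·Q·(S₀ − S)·θ_c, so V = 0.699 × 25300 × (133 − 5.01) × 13.1 / [1650 × (1 + 0.0814 × 13.1)] = 2.97×10^7 / 3409 = 8697 m³.

V ≈ 8700 m³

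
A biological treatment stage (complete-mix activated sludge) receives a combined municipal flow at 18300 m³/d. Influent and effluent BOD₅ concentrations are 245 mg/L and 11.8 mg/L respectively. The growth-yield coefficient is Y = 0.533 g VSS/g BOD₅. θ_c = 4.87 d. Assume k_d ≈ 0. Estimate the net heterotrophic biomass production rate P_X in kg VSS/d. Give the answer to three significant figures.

P_X ≈ 2270 kg VSS/d

Since k_d ≈ 0, Y_obs = Y = 0.533 g VSS/g BOD₅.
Mass of BOD₅ removed per day: Q(S₀ − S) = 18300 × 233.2 g/m³ = 4268 kg/d.
P_X = Y_obs · Q(S₀ − S) = 0.5330 × 4268 = 2275 kg VSS/d.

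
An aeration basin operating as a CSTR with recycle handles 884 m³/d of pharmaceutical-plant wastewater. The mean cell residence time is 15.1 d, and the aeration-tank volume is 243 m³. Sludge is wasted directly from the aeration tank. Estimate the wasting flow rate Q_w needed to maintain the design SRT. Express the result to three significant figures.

Wasting from the aeration tank: Q_w = V / θ_c = 243.0 / 15.1 = 16.09 m³/d.

Q_w ≈ 16.1 m³/d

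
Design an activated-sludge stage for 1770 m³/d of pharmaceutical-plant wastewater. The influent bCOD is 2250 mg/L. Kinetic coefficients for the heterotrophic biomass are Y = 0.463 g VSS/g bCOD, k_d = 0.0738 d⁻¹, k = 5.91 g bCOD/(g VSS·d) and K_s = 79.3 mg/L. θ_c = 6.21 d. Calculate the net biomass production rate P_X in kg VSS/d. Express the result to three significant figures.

Effluent substrate depends only on kinetics and SRT: S = K_s(1 + k_d θ_c) / [θ_c(Yk − k_d) − 1] = 79.3 × (1 + 0.0738 × 6.21) / [6.21 × (0.463 × 5.91 − 0.0738) − 1] = 115.6 / 15.53 = 7.444 mg/L.
Y_obs = Y / (1 + k_d θ_c) = 0.463 / (1 + 0.0738 × 6.21) = 0.463 / 1.458 = 0.3175.
Mass of bCOD removed per day: Q(S₀ − S) = 1770 × 2243 g/m³ = 3969 kg/d.
Biomass produced: P_X = Y_obs·Q·ΔS = 0.3175 × 3969 ≈ 1260 kg VSS/d.

P_X ≈ 1260 kg VSS/d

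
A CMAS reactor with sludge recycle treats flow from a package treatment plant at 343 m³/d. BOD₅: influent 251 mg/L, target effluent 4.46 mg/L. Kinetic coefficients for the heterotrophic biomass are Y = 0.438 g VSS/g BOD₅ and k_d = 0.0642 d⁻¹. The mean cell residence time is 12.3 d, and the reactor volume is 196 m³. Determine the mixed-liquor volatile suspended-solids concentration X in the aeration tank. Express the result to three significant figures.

From V·X·(1 + k_d·θ_c) = Y·Q·(S₀ − S)·θ_c: X = 0.438 × 343 × (251 − 4.46) × 12.3 / [196 × (1 + 0.0642 × 12.3)] = 1299 mg/L.

X ≈ 1300 mg/L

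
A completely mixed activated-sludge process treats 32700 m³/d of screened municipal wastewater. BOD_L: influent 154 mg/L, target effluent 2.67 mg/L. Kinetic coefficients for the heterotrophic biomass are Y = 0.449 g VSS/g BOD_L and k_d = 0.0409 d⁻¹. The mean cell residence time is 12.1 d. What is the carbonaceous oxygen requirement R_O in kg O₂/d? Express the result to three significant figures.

Y_obs = Y / (1 + k_d θ_c) = 0.449 / (1 + 0.0409 × 12.1) = 0.449 / 1.495 = 0.3004.
Mass of BOD_L removed per day: Q(S₀ − S) = 32700 × 151.3 g/m³ = 4948 kg/d.
Net sludge production P_X = 0.3004 × 4948 = 1486 kg VSS/d.
R_O = Q·(S₀ − S) − 1.42·P_X = 4948 − 1.42 × 1486 = 2838 kg O₂/d.

R_O ≈ 2840 kg O₂/d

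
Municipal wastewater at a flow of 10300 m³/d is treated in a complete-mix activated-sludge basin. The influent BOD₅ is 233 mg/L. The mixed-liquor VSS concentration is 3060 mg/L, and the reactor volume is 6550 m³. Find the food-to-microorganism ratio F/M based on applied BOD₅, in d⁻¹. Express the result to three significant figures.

F/M ≈ 0.120 d⁻¹

Food-to-microorganism ratio F/M = Q S₀ / (V X) = 10300 × 233 / (6550 × 3060) = 0.1197 d⁻¹.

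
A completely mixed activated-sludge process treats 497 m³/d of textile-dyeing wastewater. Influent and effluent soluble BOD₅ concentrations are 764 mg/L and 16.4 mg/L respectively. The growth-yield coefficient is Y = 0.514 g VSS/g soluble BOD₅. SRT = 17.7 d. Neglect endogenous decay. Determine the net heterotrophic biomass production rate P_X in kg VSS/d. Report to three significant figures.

P_X ≈ 191 kg VSS/d

No decay correction is needed, so Y_obs = Y = 0.514.
Mass of soluble BOD₅ removed per day: Q(S₀ − S) = 497 × 747.6 g/m³ = 371.6 kg/d.
Biomass produced: P_X = Y_obs·Q·ΔS = 0.5140 × 371.6 ≈ 191.0 kg VSS/d.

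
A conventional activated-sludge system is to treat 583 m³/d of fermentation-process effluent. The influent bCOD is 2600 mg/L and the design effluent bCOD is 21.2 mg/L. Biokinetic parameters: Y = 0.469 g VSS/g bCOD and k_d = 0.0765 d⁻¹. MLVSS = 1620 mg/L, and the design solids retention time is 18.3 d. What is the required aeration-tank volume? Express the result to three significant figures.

Rearranging the biomass balance for a CMAS with decay, V = Y·Q·ΔS·θ_c / [X·(1+k_d θ_c)] = 0.469 × 583 × (2600 − 21.2) × 18.3 / [1620 × (1 + 0.0765 × 18.3)] = 1.29×10^7 / 3888 = 3319 m³.

V ≈ 3320 m³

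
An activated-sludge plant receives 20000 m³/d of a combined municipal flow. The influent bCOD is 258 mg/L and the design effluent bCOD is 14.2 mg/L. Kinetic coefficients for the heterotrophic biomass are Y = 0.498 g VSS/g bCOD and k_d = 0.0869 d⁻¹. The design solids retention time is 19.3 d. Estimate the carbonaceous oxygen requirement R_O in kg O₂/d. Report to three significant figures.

R_O ≈ 3590 kg O₂/d

Observed yield with endogenous decay: Y_obs = Y / (1 + k_d·θ_c) = 0.498 / (1 + 0.0869 × 19.3) = 0.498 / 2.677 = 0.1860 g VSS/g bCOD.
Mass of bCOD removed per day: Q(S₀ − S) = 20000 × 243.8 g/m³ = 4876 kg/d.
Biomass synthesised: P_X = Y_obs × 4876 = 907.0 kg VSS/d.
R_O = Q·(S₀ − S) − 1.42·P_X = 4876 − 1.42 × 907.0 = 3588 kg O₂/d.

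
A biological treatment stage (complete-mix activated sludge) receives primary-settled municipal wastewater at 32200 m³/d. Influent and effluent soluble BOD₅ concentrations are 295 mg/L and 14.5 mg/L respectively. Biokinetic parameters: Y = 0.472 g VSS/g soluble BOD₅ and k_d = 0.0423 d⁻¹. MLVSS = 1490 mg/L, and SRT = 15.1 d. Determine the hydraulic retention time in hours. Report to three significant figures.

Rearranging the biomass balance for a CMAS with decay, V = Y·Q·ΔS·θ_c / [X·(1+k_d θ_c)] = 0.472 × 32200 × (295 − 14.5) × 15.1 / [1490 × (1 + 0.0423 × 15.1)] = 6.44×10^7 / 2442 = 26364 m³.
HRT = V/Q = 26364 m³ / 32200 m³·d⁻¹ = 0.8188 d × 24 = 19.65 h.

τ ≈ 19.7 h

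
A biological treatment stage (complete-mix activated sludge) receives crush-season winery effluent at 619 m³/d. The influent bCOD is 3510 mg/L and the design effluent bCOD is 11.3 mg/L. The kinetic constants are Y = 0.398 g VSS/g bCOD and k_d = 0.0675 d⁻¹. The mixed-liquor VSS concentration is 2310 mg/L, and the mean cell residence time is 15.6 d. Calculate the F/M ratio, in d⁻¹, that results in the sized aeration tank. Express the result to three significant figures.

From the SRT design equation V = Y Q (S₀−S) θ_c / [X (1 + k_d θ_c)] = 0.398 × 619 × (3510 − 11.3) × 15.6 / [2310 × (1 + 0.0675 × 15.6)] = 1.34×10^7 / 4742 = 2835 m³.
Food-to-microorganism ratio F/M = Q S₀ / (V X) = 619 × 3510 / (2835 × 2310) = 0.3317 d⁻¹.

F/M ≈ 0.332 d⁻¹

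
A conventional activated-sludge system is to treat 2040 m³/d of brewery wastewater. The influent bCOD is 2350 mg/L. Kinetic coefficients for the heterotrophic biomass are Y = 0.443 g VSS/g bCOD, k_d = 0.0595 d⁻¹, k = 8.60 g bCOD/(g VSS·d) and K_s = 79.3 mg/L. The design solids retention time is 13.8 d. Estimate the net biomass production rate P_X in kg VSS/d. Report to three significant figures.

For a completely mixed reactor with recycle the Lawrence–McCarty relation gives S = K_s·(1 + k_d·θ_c) / [θ_c·(Y·k − k_d) − 1] = 79.3 × (1 + 0.0595 × 13.8) / [13.8 × (0.443 × 8.60 − 0.0595) − 1] = 144.4 / 50.75 = 2.845 mg/L.
Observed yield with endogenous decay: Y_obs = Y / (1 + k_d·θ_c) = 0.443 / (1 + 0.0595 × 13.8) = 0.443 / 1.821 = 0.2433 g VSS/g bCOD.
Q·(S₀ − S) = 2040 × (2350 − 2.85) × 10⁻³ = 4788 kg/d removed.
Net biomass production P_X = Y_obs × Q·(S₀ − S) = 0.2433 × 4788 = 1165 kg VSS/d.

P_X ≈ 1160 kg VSS/d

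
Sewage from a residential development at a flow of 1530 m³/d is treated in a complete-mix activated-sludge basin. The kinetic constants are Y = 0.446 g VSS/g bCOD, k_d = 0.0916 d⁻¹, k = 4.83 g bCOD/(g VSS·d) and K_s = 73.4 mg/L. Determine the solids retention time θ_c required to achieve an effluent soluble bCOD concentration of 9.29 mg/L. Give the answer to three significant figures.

Specific growth rate at S = 9.29 mg/L: μ = YkS/(K_s+S) = 0.446·4.83·9.29/(73.4+9.29) = 0.2420 d⁻¹.
1/θ_c = 0.2420 − 0.0916 = 0.1504 d⁻¹, so θ_c = 6.648 d.

θ_c ≈ 6.65 d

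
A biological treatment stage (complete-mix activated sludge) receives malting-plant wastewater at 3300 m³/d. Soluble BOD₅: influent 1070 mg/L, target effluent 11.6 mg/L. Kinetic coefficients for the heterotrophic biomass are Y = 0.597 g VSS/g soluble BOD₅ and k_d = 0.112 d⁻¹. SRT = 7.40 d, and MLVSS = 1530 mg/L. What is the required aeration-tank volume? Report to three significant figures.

Rearranging the biomass balance for a CMAS with decay, V = Y·Q·ΔS·θ_c / [X·(1+k_d θ_c)] = 0.597 × 3300 × (1070 − 11.6) × 7.40 / [1530 × (1 + 0.112 × 7.40)] = 1.54×10^7 / 2798 = 5515 m³.

V ≈ 5510 m³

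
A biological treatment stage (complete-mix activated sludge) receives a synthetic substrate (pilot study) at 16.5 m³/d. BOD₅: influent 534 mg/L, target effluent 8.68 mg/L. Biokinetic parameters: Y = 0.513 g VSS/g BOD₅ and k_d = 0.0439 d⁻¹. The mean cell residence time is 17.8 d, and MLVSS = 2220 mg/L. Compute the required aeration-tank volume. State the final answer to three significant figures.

From the SRT design equation V = Y Q (S₀−S) θ_c / [X (1 + k_d θ_c)] = 0.513 × 16.5 × (534 − 8.68) × 17.8 / [2220 × (1 + 0.0439 × 17.8)] = 7.91×10^4 / 3955 = 20.01 m³.

V ≈ 20.0 m³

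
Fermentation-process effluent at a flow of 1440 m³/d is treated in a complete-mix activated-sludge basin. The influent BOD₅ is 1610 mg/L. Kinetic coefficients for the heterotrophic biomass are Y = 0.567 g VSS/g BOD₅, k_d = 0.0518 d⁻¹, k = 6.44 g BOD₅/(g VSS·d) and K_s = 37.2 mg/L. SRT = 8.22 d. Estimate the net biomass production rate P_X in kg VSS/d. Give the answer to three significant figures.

For a completely mixed reactor with recycle the Lawrence–McCarty relation gives S = K_s·(1 + k_d·θ_c) / [θ_c·(Y·k − k_d) − 1] = 37.2 × (1 + 0.0518 × 8.22) / [8.22 × (0.567 × 6.44 − 0.0518) − 1] = 53.04 / 28.59 = 1.855 mg/L.
Y_obs = Y / (1 + k_d θ_c) = 0.567 / (1 + 0.0518 × 8.22) = 0.567 / 1.426 = 0.3977.
Q·(S₀ − S) = 1440 × (1610 − 1.86) × 10⁻³ = 2316 kg/d removed.
So the net sludge growth is P_X = 0.3977 × 2316 = 920.9 kg VSS/d.

P_X ≈ 921 kg VSS/d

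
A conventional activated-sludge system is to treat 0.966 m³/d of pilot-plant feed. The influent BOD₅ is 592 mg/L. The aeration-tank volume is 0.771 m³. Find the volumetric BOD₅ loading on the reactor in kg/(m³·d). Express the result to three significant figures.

L_v ≈ 0.742 kg BOD₅/(m³·d)

Volumetric loading L_v = Q·S₀ / V = 0.966 × 592 g/m³ / 0.7710 m³ = 741.7 g/(m³·d) = 0.7417 kg BOD₅/(m³·d).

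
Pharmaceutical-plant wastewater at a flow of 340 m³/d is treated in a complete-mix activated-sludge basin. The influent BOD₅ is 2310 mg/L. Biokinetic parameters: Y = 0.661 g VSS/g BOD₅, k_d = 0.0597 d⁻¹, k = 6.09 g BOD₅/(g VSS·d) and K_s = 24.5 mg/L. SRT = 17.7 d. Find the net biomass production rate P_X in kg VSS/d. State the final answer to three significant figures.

From the Monod/SRT balance for a CMAS, S = K_s·(1+k_d θ_c)/[θ_c·(Y k − k_d) − 1] = 24.5 × (1 + 0.0597 × 17.7) / [17.7 × (0.661 × 6.09 − 0.0597) − 1] = 50.39 / 69.19 = 0.7282 mg/L.
Y_obs = Y / (1 + k_d θ_c) = 0.661 / (1 + 0.0597 × 17.7) = 0.661 / 2.057 = 0.3214.
Substrate removed = Q·(S₀ − S) = 340 m³/d × (2310 − 0.728) g/m³ = 7.85×10^5 g/d = 785.2 kg/d.
So the net sludge growth is P_X = 0.3214 × 785.2 = 252.3 kg VSS/d.

P_X ≈ 252 kg VSS/d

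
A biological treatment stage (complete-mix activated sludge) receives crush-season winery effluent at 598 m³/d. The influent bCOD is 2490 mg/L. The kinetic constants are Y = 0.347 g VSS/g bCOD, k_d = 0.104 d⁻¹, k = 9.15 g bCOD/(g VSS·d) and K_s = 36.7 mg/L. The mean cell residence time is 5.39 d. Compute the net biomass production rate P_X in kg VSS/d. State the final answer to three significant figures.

For a completely mixed reactor with recycle the Lawrence–McCarty relation gives S = K_s·(1 + k_d·θ_c) / [θ_c·(Y·k − k_d) − 1] = 36.7 × (1 + 0.104 × 5.39) / [5.39 × (0.347 × 9.15 − 0.104) − 1] = 57.27 / 15.55 = 3.682 mg/L.
Observed yield with endogenous decay: Y_obs = Y / (1 + k_d·θ_c) = 0.347 / (1 + 0.104 × 5.39) = 0.347 / 1.561 = 0.2224 g VSS/g bCOD.
Q·(S₀ − S) = 598 × (2490 − 3.68) × 10⁻³ = 1487 kg/d removed.
Net biomass production P_X = Y_obs × Q·(S₀ − S) = 0.2224 × 1487 = 330.6 kg VSS/d.

P_X ≈ 331 kg VSS/d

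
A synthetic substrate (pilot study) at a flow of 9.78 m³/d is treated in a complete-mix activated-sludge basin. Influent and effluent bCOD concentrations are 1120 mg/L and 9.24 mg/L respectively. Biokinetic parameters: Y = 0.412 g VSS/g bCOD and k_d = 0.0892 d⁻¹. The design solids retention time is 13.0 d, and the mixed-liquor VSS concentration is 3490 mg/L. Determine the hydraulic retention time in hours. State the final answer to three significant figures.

Steady-state biomass mass balance: V·X·(1 + k_d·θ_c) = Y·Q·(S₀ − S)·θ_c, so V = 0.412 × 9.78 × (1120 − 9.24) × 13.0 / [3490 × (1 + 0.0892 × 13.0)] = 5.82×10^4 / 7537 = 7.720 m³.
HRT = V/Q = 7.720 m³ / 9.78 m³·d⁻¹ = 0.7893 d × 24 = 18.94 h.

τ ≈ 18.9 h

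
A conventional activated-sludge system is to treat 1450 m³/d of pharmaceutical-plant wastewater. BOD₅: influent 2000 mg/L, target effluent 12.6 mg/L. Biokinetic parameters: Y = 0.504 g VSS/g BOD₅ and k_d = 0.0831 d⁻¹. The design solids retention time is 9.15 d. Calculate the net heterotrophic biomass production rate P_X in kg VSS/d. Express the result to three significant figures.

P_X ≈ 825 kg VSS/d

The observed yield is Y_obs = Y/(1 + k_d·θ_c) = 0.504 / (1 + 0.0831 × 9.15) = 0.504 / 1.760 = 0.2863 g VSS per g BOD₅ removed.
Substrate removed = Q·(S₀ − S) = 1450 m³/d × (2000 − 12.6) g/m³ = 2.88×10^6 g/d = 2882 kg/d.
Biomass produced: P_X = Y_obs·Q·ΔS = 0.2863 × 2882 ≈ 825.1 kg VSS/d.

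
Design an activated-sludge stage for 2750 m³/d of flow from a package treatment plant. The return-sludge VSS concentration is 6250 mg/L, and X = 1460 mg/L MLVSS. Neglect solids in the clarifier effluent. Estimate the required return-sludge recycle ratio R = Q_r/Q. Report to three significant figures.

Solids balance on the clarifier gives (1+R)X = R·X_r, so R = X/(X_r − X) = 1460 / (6250 − 1460) = 0.3048.

R ≈ 0.305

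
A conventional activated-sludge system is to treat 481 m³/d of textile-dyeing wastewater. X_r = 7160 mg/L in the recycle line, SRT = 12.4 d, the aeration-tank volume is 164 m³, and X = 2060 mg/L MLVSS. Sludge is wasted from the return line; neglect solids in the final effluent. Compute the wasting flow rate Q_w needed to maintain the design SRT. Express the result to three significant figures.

θ_c = V·X/(Q_w·X_r) when wasting from the recycle, so Q_w = V·X/(θ_c·X_r) = 164.0 × 2060 / (12.4 × 7160) = 3.805 m³/d.

Q_w ≈ 3.81 m³/d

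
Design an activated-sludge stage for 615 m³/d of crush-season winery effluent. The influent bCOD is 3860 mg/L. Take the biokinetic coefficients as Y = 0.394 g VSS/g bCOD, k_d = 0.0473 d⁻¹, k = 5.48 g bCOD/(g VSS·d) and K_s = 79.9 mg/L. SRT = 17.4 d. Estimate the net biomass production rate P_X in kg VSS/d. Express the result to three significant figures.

P_X ≈ 513 kg VSS/d

Effluent substrate depends only on kinetics and SRT: S = K_s(1 + k_d θ_c) / [θ_c(Yk − k_d) − 1] = 79.9 × (1 + 0.0473 × 17.4) / [17.4 × (0.394 × 5.48 − 0.0473) − 1] = 145.7 / 35.75 = 4.075 mg/L.
Correct the yield for decay: Y_obs = Y/(1 + k_d θ_c) = 0.394 / (1 + 0.0473 × 17.4) = 0.394 / 1.823 = 0.2161.
Mass of bCOD removed per day: Q(S₀ − S) = 615 × 3856 g/m³ = 2371 kg/d.
P_X = Y_obs · Q(S₀ − S) = 0.2161 × 2371 = 512.5 kg VSS/d.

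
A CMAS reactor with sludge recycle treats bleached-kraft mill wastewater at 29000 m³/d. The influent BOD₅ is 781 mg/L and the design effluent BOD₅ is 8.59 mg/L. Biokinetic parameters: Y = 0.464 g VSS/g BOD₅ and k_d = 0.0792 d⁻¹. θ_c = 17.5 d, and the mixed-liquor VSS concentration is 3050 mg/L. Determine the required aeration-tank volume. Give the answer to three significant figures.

Steady-state biomass mass balance: V·X·(1 + k_d·θ_c) = Y·Q·(S₀ − S)·θ_c, so V = 0.464 × 29000 × (781 − 8.59) × 17.5 / [3050 × (1 + 0.0792 × 17.5)] = 1.82×10^8 / 7277 = 24994 m³.

V ≈ 25000 m³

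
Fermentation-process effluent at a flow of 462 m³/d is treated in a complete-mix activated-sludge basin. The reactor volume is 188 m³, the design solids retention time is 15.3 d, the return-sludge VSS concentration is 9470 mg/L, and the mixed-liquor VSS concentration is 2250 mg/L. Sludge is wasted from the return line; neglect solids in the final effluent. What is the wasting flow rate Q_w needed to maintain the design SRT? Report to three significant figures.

Q_w ≈ 2.92 m³/d

Wasting from the return line (neglecting effluent solids): Q_w = V·X / (θ_c·X_r) = 188.0 × 2250 / (15.3 × 9470) = 2.919 m³/d.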